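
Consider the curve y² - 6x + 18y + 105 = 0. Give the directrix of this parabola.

x = 5/2

Only y is squared. Complete the square in y: (y + 9)² = 6(x - 4).
Vertex (4, -9); 4p = 6 so p = 3/2. Opens right.
Directrix is the vertical line x = h − p = 4 − (3/2) = 5/2.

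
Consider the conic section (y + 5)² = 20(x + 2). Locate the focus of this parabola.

(3, -5)

Vertex (-2, -5); 4p = 20 so p = 5. Opens right.
Focus is p units from the vertex along the axis: (h + p, k).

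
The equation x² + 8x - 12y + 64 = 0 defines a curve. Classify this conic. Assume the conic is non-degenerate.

No xy term. Coefficients of x² and y² are A = 1, C = 0.
Exactly one squared variable ⇒ parabola.

parabola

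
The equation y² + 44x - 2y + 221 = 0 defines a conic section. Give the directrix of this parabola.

Only y is squared. Complete the square in y: (y - 1)² = -44(x + 5).
Vertex (-5, 1); 4p = -44 so p = -11. Opens left.
Directrix is the vertical line x = h − p = -5 − (-11) = 6.

x = 6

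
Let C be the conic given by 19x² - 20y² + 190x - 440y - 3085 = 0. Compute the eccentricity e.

19(x² + 10x) -20(y² + 22y) = 3085
Complete the square: 19(x + 5)² -20(y + 11)² = 3085 + 475 - 2420 = 1140
Dividing both sides by 1140: (x + 5)²/60 - (y + 11)²/57 = 1
Hyperbola, center (-5, -11), transverse axis horizontal; a² = 60, b² = 57.
c² = a² + b² = 117, so c = 3√13.
e = c/a = 3√13/2√15 = √195/10.

e = √195/10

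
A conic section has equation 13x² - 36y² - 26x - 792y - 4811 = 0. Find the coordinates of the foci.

(-6, -11) and (8, -11)

Group the x- and y-terms: 13(x² - 2x) -36(y² + 22y) = 4811
Complete the square in x and y: 13(x - 1)² -36(y + 11)² = 4811 + 13 - 4356 = 468
Divide through by 468 to get (x - 1)²/36 - (y + 11)²/13 = 1.
Hyperbola, center (1, -11), transverse axis horizontal; a² = 36, b² = 13.
c² = a² + b² = 36 + 13 = 49, so c = 7.
Foci lie on the horizontal axis through the center: (h ± c, k).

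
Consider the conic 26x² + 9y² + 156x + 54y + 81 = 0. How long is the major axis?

2√26

Group the x- and y-terms: 26(x² + 6x) + 9(y² + 6y) = -81
Completing the square gives 26(x + 3)² + 9(y + 3)² = -81 + 234 + 81 = 234.
Divide through by 234 to get (x + 3)²/9 + (y + 3)²/26 = 1.
Ellipse, center (-3, -3), major axis vertical; a² = 26, b² = 9.
a² = 26 so a = √26; the major axis has length 2a = 2√26.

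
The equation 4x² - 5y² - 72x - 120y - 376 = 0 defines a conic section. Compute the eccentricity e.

e = 3/2

Group the x- and y-terms: 4(x² - 18x) -5(y² + 24y) = 376
Completing the square gives 4(x - 9)² -5(y + 12)² = 376 + 324 - 720 = -20.
Divide through by -20 to get (y + 12)²/4 - (x - 9)²/5 = 1.
Hyperbola, center (9, -12), transverse axis vertical; a² = 4, b² = 5.
c² = a² + b² = 9, so c = 3.
e = c/a = 3/2.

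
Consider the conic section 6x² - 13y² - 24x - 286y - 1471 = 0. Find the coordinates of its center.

Group: 6(x² - 4x) -13(y² + 22y) = 1471
Complete the square in x and y: 6(x - 2)² -13(y + 11)² = 1471 + 24 - 1573 = -78
Divide through by -78 to get (y + 11)²/6 - (x - 2)²/13 = 1.
Hyperbola with center (2, -11).

(2, -11)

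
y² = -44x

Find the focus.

Vertex (0, 0); 4p = -44 so p = -11. Opens left.
Focus is p units from the vertex along the axis: (h + p, k).

(-11, 0)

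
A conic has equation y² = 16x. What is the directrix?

Vertex (0, 0); 4p = 16 so p = 4. Opens right.
Directrix is the vertical line x = h − p = 0 − (4) = -4.

x = -4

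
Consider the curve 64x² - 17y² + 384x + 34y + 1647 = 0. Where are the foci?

(-3, -8) and (-3, 10)

Group the x- and y-terms: 64(x² + 6x) -17(y² - 2y) = -1647
64(x + 3)² -17(y - 1)² = -1647 + 576 - 17 = -1088
Divide by -1088: (y - 1)²/64 - (x + 3)²/17 = 1
Hyperbola, center (-3, 1), transverse axis vertical; a² = 64, b² = 17.
c² = a² + b² = 64 + 17 = 81, so c = 9.
Foci lie on the vertical axis through the center: (h, k ± c).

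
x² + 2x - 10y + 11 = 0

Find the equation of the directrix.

Only x is squared. Complete the square in x: (x + 1)² = 10(y - 1).
Vertex (-1, 1); 4p = 10 so p = 5/2. Opens up.
Directrix is the horizontal line y = k − p = 1 − (5/2) = -3/2.

y = -3/2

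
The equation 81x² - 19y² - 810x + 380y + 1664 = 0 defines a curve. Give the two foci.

(5, 0) and (5, 20)

Rearranging, 81(x² - 10x) -19(y² - 20y) = -1664.
81(x - 5)² -19(y - 10)² = -1664 + 2025 - 1900 = -1539
Divide through by -1539 to get (y - 10)²/81 - (x - 5)²/19 = 1.
Hyperbola, center (5, 10), transverse axis vertical; a² = 81, b² = 19.
c² = a² + b² = 81 + 19 = 100, so c = 10.
Foci lie on the vertical axis through the center: (h, k ± c).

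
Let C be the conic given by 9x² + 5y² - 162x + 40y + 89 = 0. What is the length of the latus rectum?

40/3

Rearranging, 9(x² - 18x) + 5(y² + 8y) = -89.
Completing the square gives 9(x - 9)² + 5(y + 4)² = -89 + 729 + 80 = 720.
Dividing both sides by 720: (x - 9)²/80 + (y + 4)²/144 = 1
Ellipse, center (9, -4), major axis vertical; a² = 144, b² = 80.
Latus rectum length = 2b²/a = 2·80/12 = 40/3.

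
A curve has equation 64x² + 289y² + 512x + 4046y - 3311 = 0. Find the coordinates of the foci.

Rearranging, 64(x² + 8x) + 289(y² + 14y) = 3311.
Complete the square: 64(x + 4)² + 289(y + 7)² = 3311 + 1024 + 14161 = 18496
Divide by 18496: (x + 4)²/289 + (y + 7)²/64 = 1
Ellipse, center (-4, -7), major axis horizontal; a² = 289, b² = 64.
c² = a² - b² = 289 - 64 = 225, so c = 15.
Foci lie on the horizontal axis through the center: (h ± c, k).

(-19, -7) and (11, -7)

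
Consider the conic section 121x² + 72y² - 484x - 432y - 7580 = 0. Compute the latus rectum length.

121(x² - 4x) + 72(y² - 6y) = 7580
Complete the square: 121(x - 2)² + 72(y - 3)² = 7580 + 484 + 648 = 8712
Divide by 8712: (x - 2)²/72 + (y - 3)²/121 = 1
Ellipse, center (2, 3), major axis vertical; a² = 121, b² = 72.
Latus rectum length = 2b²/a = 2·72/11 = 144/11.

144/11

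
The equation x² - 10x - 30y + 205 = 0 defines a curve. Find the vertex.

Only x is squared. Complete the square in x: (x - 5)² = 30(y - 6).
Vertex (5, 6); 4p = 30 so p = 15/2. Opens up.

(5, 6)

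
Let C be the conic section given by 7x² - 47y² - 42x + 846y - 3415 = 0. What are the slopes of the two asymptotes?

√329/47 and -√329/47

Collect terms: 7(x² - 6x) -47(y² - 18y) = 3415
Completing the square gives 7(x - 3)² -47(y - 9)² = 3415 + 63 - 3807 = -329.
Divide by -329: (y - 9)²/7 - (x - 3)²/47 = 1
Hyperbola, center (3, 9), transverse axis vertical; a² = 7, b² = 47.
For a vertical hyperbola the asymptotes have slope ±a/b.
Here that is ±√7/√47 = ±√329/47.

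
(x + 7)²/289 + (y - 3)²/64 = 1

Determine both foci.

(-22, 3) and (8, 3)

Center (-7, 3). The larger denominator 289 sits under the x-term, so the major axis is horizontal; a² = 289, b² = 64.
c² = a² - b² = 289 - 64 = 225, so c = 15.
Foci lie on the horizontal axis through the center: (h ± c, k).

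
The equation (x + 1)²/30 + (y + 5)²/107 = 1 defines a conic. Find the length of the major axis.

Center (-1, -5). The larger denominator 107 sits under the y-term, so the major axis is vertical; a² = 107, b² = 30.
a² = 107 so a = √107; the major axis has length 2a = 2√107.

2√107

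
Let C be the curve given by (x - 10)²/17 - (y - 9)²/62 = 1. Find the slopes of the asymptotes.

√1054/17 and -√1054/17

Center (10, 9). The positive term is the x-term, so the transverse axis is horizontal; a² = 17, b² = 62.
For a horizontal hyperbola the asymptotes have slope ±b/a.
Here that is ±√62/√17 = ±√1054/17.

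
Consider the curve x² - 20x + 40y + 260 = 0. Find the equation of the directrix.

Only x is squared. Complete the square in x: (x - 10)² = -40(y + 4).
Vertex (10, -4); 4p = -40 so p = -10. Opens down.
Directrix is the horizontal line y = k − p = -4 − (-10) = 6.

y = 6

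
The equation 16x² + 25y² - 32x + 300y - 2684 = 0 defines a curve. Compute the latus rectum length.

Group the x- and y-terms: 16(x² - 2x) + 25(y² + 12y) = 2684
Completing the square gives 16(x - 1)² + 25(y + 6)² = 2684 + 16 + 900 = 3600.
Dividing both sides by 3600: (x - 1)²/225 + (y + 6)²/144 = 1
Ellipse, center (1, -6), major axis horizontal; a² = 225, b² = 144.
Latus rectum length = 2b²/a = 2·144/15 = 96/5.

96/5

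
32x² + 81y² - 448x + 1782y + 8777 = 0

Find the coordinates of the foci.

(0, -11) and (14, -11)

32(x² - 14x) + 81(y² + 22y) = -8777
Complete the square: 32(x - 7)² + 81(y + 11)² = -8777 + 1568 + 9801 = 2592
Divide by 2592: (x - 7)²/81 + (y + 11)²/32 = 1
Ellipse, center (7, -11), major axis horizontal; a² = 81, b² = 32.
c² = a² - b² = 81 - 32 = 49, so c = 7.
Foci lie on the horizontal axis through the center: (h ± c, k).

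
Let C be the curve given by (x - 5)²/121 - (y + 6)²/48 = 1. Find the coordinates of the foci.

(-8, -6) and (18, -6)

Center (5, -6). The positive term is the x-term, so the transverse axis is horizontal; a² = 121, b² = 48.
c² = a² + b² = 121 + 48 = 169, so c = 13.
Foci lie on the horizontal axis through the center: (h ± c, k).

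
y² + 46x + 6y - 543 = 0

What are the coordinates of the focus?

Only y is squared. Complete the square in y: (y + 3)² = -46(x - 12).
Vertex (12, -3); 4p = -46 so p = -23/2. Opens left.
Focus is p units from the vertex along the axis: (h + p, k).

(1/2, -3)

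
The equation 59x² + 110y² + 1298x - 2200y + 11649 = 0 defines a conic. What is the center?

59(x² + 22x) + 110(y² - 20y) = -11649
Complete the square: 59(x + 11)² + 110(y - 10)² = -11649 + 7139 + 11000 = 6490
Divide by 6490: (x + 11)²/110 + (y - 10)²/59 = 1
Ellipse with center (-11, 10).

(-11, 10)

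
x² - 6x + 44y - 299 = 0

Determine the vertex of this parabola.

(3, 7)

Only x is squared. Complete the square in x: (x - 3)² = -44(y - 7).
Vertex (3, 7); 4p = -44 so p = -11. Opens down.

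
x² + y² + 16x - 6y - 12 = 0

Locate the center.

Collect terms: (x² + 16x) + (y² - 6y) = 12
Complete the square: (x + 8)² + (y - 3)² = 12 + 64 + 9 = 85
So (x + 8)² + (y - 3)² = 85.
Circle centered at (-8, 3) with r² = 85.

(-8, 3)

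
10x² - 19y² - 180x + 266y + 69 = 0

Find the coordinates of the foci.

Group: 10(x² - 18x) -19(y² - 14y) = -69
10(x - 9)² -19(y - 7)² = -69 + 810 - 931 = -190
Divide by -190: (y - 7)²/10 - (x - 9)²/19 = 1
Hyperbola, center (9, 7), transverse axis vertical; a² = 10, b² = 19.
c² = a² + b² = 10 + 19 = 29, so c = √29.
Foci lie on the vertical axis through the center: (h, k ± c).

(9, 7 - √29) and (9, 7 + √29)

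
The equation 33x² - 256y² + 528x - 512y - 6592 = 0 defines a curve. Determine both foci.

(-25, -1) and (9, -1)

Group the x- and y-terms: 33(x² + 16x) -256(y² + 2y) = 6592
Complete the square in x and y: 33(x + 8)² -256(y + 1)² = 6592 + 2112 - 256 = 8448
Dividing both sides by 8448: (x + 8)²/256 - (y + 1)²/33 = 1
Hyperbola, center (-8, -1), transverse axis horizontal; a² = 256, b² = 33.
c² = a² + b² = 256 + 33 = 289, so c = 17.
Foci lie on the horizontal axis through the center: (h ± c, k).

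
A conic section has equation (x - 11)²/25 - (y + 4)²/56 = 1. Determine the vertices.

Center (11, -4). The positive term is the x-term, so the transverse axis is horizontal; a² = 25, b² = 56.
a = 5. Vertices at (h ± a, k).

(6, -4) and (16, -4)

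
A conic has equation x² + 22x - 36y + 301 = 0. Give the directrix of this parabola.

Only x is squared. Complete the square in x: (x + 11)² = 36(y - 5).
Vertex (-11, 5); 4p = 36 so p = 9. Opens up.
Directrix is the horizontal line y = k − p = 5 − (9) = -4.

y = -4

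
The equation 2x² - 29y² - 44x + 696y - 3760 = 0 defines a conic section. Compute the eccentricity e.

Group the x- and y-terms: 2(x² - 22x) -29(y² - 24y) = 3760
Complete the square in x and y: 2(x - 11)² -29(y - 12)² = 3760 + 242 - 4176 = -174
Dividing both sides by -174: (y - 12)²/6 - (x - 11)²/87 = 1
Hyperbola, center (11, 12), transverse axis vertical; a² = 6, b² = 87.
c² = a² + b² = 93, so c = √93.
e = c/a = √93/√6 = √62/2.

e = √62/2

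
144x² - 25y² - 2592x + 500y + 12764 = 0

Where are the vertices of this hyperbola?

(9, -2) and (9, 22)

Group: 144(x² - 18x) -25(y² - 20y) = -12764
Completing the square gives 144(x - 9)² -25(y - 10)² = -12764 + 11664 - 2500 = -3600.
Dividing both sides by -3600: (y - 10)²/144 - (x - 9)²/25 = 1
Hyperbola, center (9, 10), transverse axis vertical; a² = 144, b² = 25.
a = 12. Vertices at (h, k ± a).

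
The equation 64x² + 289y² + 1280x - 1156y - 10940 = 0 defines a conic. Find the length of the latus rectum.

Collect terms: 64(x² + 20x) + 289(y² - 4y) = 10940
Completing the square gives 64(x + 10)² + 289(y - 2)² = 10940 + 6400 + 1156 = 18496.
Divide by 18496: (x + 10)²/289 + (y - 2)²/64 = 1
Ellipse, center (-10, 2), major axis horizontal; a² = 289, b² = 64.
Latus rectum length = 2b²/a = 2·64/17 = 128/17.

128/17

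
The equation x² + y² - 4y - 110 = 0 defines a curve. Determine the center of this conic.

Collect terms: 1x² + (y² - 4y) = 110
Complete the square: x² + (y - 2)² = 110 + 0 + 4 = 114
So x² + (y - 2)² = 114.
Circle centered at (0, 2) with r² = 114.

(0, 2)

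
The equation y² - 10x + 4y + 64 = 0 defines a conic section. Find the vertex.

Only y is squared. Complete the square in y: (y + 2)² = 10(x - 6).
Vertex (6, -2); 4p = 10 so p = 5/2. Opens right.

(6, -2)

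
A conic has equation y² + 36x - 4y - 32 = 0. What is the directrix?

Only y is squared. Complete the square in y: (y - 2)² = -36(x - 1).
Vertex (1, 2); 4p = -36 so p = -9. Opens left.
Directrix is the vertical line x = h − p = 1 − (-9) = 10.

x = 10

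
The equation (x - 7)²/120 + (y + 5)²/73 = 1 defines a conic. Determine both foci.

Center (7, -5). The larger denominator 120 sits under the x-term, so the major axis is horizontal; a² = 120, b² = 73.
c² = a² - b² = 120 - 73 = 47, so c = √47.
Foci lie on the horizontal axis through the center: (h ± c, k).

(7 - √47, -5) and (7 + √47, -5)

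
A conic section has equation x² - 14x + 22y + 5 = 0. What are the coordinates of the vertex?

Only x is squared. Complete the square in x: (x - 7)² = -22(y - 2).
Vertex (7, 2); 4p = -22 so p = -11/2. Opens down.

(7, 2)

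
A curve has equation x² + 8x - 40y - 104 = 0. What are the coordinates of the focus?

(-4, 7)

Only x is squared. Complete the square in x: (x + 4)² = 40(y + 3).
Vertex (-4, -3); 4p = 40 so p = 10. Opens up.
Focus is p units from the vertex along the axis: (h, k + p).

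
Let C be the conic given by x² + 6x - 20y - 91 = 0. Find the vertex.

Only x is squared. Complete the square in x: (x + 3)² = 20(y + 5).
Vertex (-3, -5); 4p = 20 so p = 5. Opens up.

(-3, -5)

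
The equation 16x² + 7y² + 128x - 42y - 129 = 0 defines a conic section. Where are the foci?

(-4, -3) and (-4, 9)

Group the x- and y-terms: 16(x² + 8x) + 7(y² - 6y) = 129
Completing the square gives 16(x + 4)² + 7(y - 3)² = 129 + 256 + 63 = 448.
Divide by 448: (x + 4)²/28 + (y - 3)²/64 = 1
Ellipse, center (-4, 3), major axis vertical; a² = 64, b² = 28.
c² = a² - b² = 64 - 28 = 36, so c = 6.
Foci lie on the vertical axis through the center: (h, k ± c).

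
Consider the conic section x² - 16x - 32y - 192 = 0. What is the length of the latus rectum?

32

Only x is squared. Complete the square in x: (x - 8)² = 32(y + 8).
Vertex (8, -8); 4p = 32 so p = 8. Opens up.
Latus rectum length = |4p| = 32.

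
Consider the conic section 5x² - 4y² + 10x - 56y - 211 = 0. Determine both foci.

(-4, -7) and (2, -7)

Group the x- and y-terms: 5(x² + 2x) -4(y² + 14y) = 211
Completing the square gives 5(x + 1)² -4(y + 7)² = 211 + 5 - 196 = 20.
Dividing both sides by 20: (x + 1)²/4 - (y + 7)²/5 = 1
Hyperbola, center (-1, -7), transverse axis horizontal; a² = 4, b² = 5.
c² = a² + b² = 4 + 5 = 9, so c = 3.
Foci lie on the horizontal axis through the center: (h ± c, k).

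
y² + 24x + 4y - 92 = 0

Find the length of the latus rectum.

Only y is squared. Complete the square in y: (y + 2)² = -24(x - 4).
Vertex (4, -2); 4p = -24 so p = -6. Opens left.
Latus rectum length = |4p| = 24.

24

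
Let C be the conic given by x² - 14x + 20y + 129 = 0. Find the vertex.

Only x is squared. Complete the square in x: (x - 7)² = -20(y + 4).
Vertex (7, -4); 4p = -20 so p = -5. Opens down.

(7, -4)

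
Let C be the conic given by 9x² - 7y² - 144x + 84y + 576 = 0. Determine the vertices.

Group: 9(x² - 16x) -7(y² - 12y) = -576
Completing the square gives 9(x - 8)² -7(y - 6)² = -576 + 576 - 252 = -252.
Divide through by -252 to get (y - 6)²/36 - (x - 8)²/28 = 1.
Hyperbola, center (8, 6), transverse axis vertical; a² = 36, b² = 28.
a = 6. Vertices at (h, k ± a).

(8, 0) and (8, 12)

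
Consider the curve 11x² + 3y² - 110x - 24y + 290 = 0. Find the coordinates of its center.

Rearranging, 11(x² - 10x) + 3(y² - 8y) = -290.
Complete the square in x and y: 11(x - 5)² + 3(y - 4)² = -290 + 275 + 48 = 33
Divide through by 33 to get (x - 5)²/3 + (y - 4)²/11 = 1.
Ellipse with center (5, 4).

(5, 4)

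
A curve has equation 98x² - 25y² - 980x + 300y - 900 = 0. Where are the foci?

(5 - √123, 6) and (5 + √123, 6)

Collect terms: 98(x² - 10x) -25(y² - 12y) = 900
Completing the square gives 98(x - 5)² -25(y - 6)² = 900 + 2450 - 900 = 2450.
Divide by 2450: (x - 5)²/25 - (y - 6)²/98 = 1
Hyperbola, center (5, 6), transverse axis horizontal; a² = 25, b² = 98.
c² = a² + b² = 25 + 98 = 123, so c = √123.
Foci lie on the horizontal axis through the center: (h ± c, k).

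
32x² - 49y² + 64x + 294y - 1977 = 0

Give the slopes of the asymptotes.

4√2/7 and -4√2/7

Group: 32(x² + 2x) -49(y² - 6y) = 1977
Complete the square: 32(x + 1)² -49(y - 3)² = 1977 + 32 - 441 = 1568
Divide by 1568: (x + 1)²/49 - (y - 3)²/32 = 1
Hyperbola, center (-1, 3), transverse axis horizontal; a² = 49, b² = 32.
For a horizontal hyperbola the asymptotes have slope ±b/a.
Here that is ±4√2/7.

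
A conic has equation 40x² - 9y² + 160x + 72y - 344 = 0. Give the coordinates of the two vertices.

Rearranging, 40(x² + 4x) -9(y² - 8y) = 344.
Complete the square in x and y: 40(x + 2)² -9(y - 4)² = 344 + 160 - 144 = 360
Divide by 360: (x + 2)²/9 - (y - 4)²/40 = 1
Hyperbola, center (-2, 4), transverse axis horizontal; a² = 9, b² = 40.
a = 3. Vertices at (h ± a, k).

(-5, 4) and (1, 4)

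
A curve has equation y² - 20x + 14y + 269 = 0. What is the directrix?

Only y is squared. Complete the square in y: (y + 7)² = 20(x - 11).
Vertex (11, -7); 4p = 20 so p = 5. Opens right.
Directrix is the vertical line x = h − p = 11 − (5) = 6.

x = 6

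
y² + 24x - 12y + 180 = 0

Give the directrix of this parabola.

Only y is squared. Complete the square in y: (y - 6)² = -24(x + 6).
Vertex (-6, 6); 4p = -24 so p = -6. Opens left.
Directrix is the vertical line x = h − p = -6 − (-6) = 0.

x = 0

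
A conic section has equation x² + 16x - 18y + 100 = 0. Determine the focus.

(-8, 13/2)

Only x is squared. Complete the square in x: (x + 8)² = 18(y - 2).
Vertex (-8, 2); 4p = 18 so p = 9/2. Opens up.
Focus is p units from the vertex along the axis: (h, k + p).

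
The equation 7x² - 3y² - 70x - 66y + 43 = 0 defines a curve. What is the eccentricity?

Group: 7(x² - 10x) -3(y² + 22y) = -43
Complete the square: 7(x - 5)² -3(y + 11)² = -43 + 175 - 363 = -231
Dividing both sides by -231: (y + 11)²/77 - (x - 5)²/33 = 1
Hyperbola, center (5, -11), transverse axis vertical; a² = 77, b² = 33.
c² = a² + b² = 110, so c = √110.
e = c/a = √110/√77 = √70/7.

e = √70/7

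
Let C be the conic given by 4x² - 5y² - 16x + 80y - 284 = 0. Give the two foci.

(2, 5) and (2, 11)

4(x² - 4x) -5(y² - 16y) = 284
4(x - 2)² -5(y - 8)² = 284 + 16 - 320 = -20
Divide through by -20 to get (y - 8)²/4 - (x - 2)²/5 = 1.
Hyperbola, center (2, 8), transverse axis vertical; a² = 4, b² = 5.
c² = a² + b² = 4 + 5 = 9, so c = 3.
Foci lie on the vertical axis through the center: (h, k ± c).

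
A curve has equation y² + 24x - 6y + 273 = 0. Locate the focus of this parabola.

Only y is squared. Complete the square in y: (y - 3)² = -24(x + 11).
Vertex (-11, 3); 4p = -24 so p = -6. Opens left.
Focus is p units from the vertex along the axis: (h + p, k).

(-17, 3)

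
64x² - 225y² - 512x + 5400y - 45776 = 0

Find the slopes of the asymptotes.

8/15 and -8/15

Rearranging, 64(x² - 8x) -225(y² - 24y) = 45776.
Complete the square: 64(x - 4)² -225(y - 12)² = 45776 + 1024 - 32400 = 14400
Dividing both sides by 14400: (x - 4)²/225 - (y - 12)²/64 = 1
Hyperbola, center (4, 12), transverse axis horizontal; a² = 225, b² = 64.
For a horizontal hyperbola the asymptotes have slope ±b/a.
Here that is ±8/15.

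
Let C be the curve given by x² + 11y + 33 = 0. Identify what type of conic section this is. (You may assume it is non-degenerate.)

parabola

No xy term. Coefficients of x² and y² are A = 1, C = 0.
Exactly one squared variable ⇒ parabola.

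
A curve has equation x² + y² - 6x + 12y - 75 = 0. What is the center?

(3, -6)

Group the x- and y-terms: (x² - 6x) + (y² + 12y) = 75
Complete the square in x and y: (x - 3)² + (y + 6)² = 75 + 9 + 36 = 120
So (x - 3)² + (y + 6)² = 120.
Circle centered at (3, -6) with r² = 120.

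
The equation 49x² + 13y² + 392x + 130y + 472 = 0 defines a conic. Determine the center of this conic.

Group: 49(x² + 8x) + 13(y² + 10y) = -472
49(x + 4)² + 13(y + 5)² = -472 + 784 + 325 = 637
Dividing both sides by 637: (x + 4)²/13 + (y + 5)²/49 = 1
Ellipse with center (-4, -5).

(-4, -5)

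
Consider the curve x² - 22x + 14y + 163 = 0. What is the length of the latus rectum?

14

Only x is squared. Complete the square in x: (x - 11)² = -14(y + 3).
Vertex (11, -3); 4p = -14 so p = -7/2. Opens down.
Latus rectum length = |4p| = 14.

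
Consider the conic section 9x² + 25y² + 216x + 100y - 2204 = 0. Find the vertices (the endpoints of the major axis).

Rearranging, 9(x² + 24x) + 25(y² + 4y) = 2204.
9(x + 12)² + 25(y + 2)² = 2204 + 1296 + 100 = 3600
Divide through by 3600 to get (x + 12)²/400 + (y + 2)²/144 = 1.
Ellipse, center (-12, -2), major axis horizontal; a² = 400, b² = 144.
a = 20. Vertices at (h ± a, k).

(-32, -2) and (8, -2)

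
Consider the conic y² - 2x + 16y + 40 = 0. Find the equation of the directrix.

Only y is squared. Complete the square in y: (y + 8)² = 2(x + 12).
Vertex (-12, -8); 4p = 2 so p = 1/2. Opens right.
Directrix is the vertical line x = h − p = -12 − (1/2) = -25/2.

x = -25/2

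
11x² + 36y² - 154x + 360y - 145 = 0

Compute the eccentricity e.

Group the x- and y-terms: 11(x² - 14x) + 36(y² + 10y) = 145
11(x - 7)² + 36(y + 5)² = 145 + 539 + 900 = 1584
Divide through by 1584 to get (x - 7)²/144 + (y + 5)²/44 = 1.
Ellipse, center (7, -5), major axis horizontal; a² = 144, b² = 44.
c² = a² - b² = 100, so c = 10.
e = c/a = 10/12 = 5/6.

e = 5/6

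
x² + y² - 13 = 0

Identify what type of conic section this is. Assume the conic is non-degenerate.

No xy term. Coefficients of x² and y² are A = 1, C = 1.
A = C (same sign) ⇒ circle.

circle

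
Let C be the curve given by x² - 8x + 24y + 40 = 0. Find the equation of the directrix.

y = 5

Only x is squared. Complete the square in x: (x - 4)² = -24(y + 1).
Vertex (4, -1); 4p = -24 so p = -6. Opens down.
Directrix is the horizontal line y = k − p = -1 − (-6) = 5.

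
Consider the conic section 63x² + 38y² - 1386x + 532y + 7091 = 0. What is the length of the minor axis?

Group the x- and y-terms: 63(x² - 22x) + 38(y² + 14y) = -7091
63(x - 11)² + 38(y + 7)² = -7091 + 7623 + 1862 = 2394
Dividing both sides by 2394: (x - 11)²/38 + (y + 7)²/63 = 1
Ellipse, center (11, -7), major axis vertical; a² = 63, b² = 38.
b² = 38 so b = √38; the minor axis has length 2b = 2√38.

2√38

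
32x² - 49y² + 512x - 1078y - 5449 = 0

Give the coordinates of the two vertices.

(-15, -11) and (-1, -11)

Group the x- and y-terms: 32(x² + 16x) -49(y² + 22y) = 5449
Complete the square: 32(x + 8)² -49(y + 11)² = 5449 + 2048 - 5929 = 1568
Divide by 1568: (x + 8)²/49 - (y + 11)²/32 = 1
Hyperbola, center (-8, -11), transverse axis horizontal; a² = 49, b² = 32.
a = 7. Vertices at (h ± a, k).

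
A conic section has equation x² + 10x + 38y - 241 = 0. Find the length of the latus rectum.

Only x is squared. Complete the square in x: (x + 5)² = -38(y - 7).
Vertex (-5, 7); 4p = -38 so p = -19/2. Opens down.
Latus rectum length = |4p| = 38.

38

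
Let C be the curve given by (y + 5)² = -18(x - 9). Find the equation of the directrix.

x = 27/2

Vertex (9, -5); 4p = -18 so p = -9/2. Opens left.
Directrix is the vertical line x = h − p = 9 − (-9/2) = 27/2.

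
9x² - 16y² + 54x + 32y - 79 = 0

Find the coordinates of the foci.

9(x² + 6x) -16(y² - 2y) = 79
Complete the square: 9(x + 3)² -16(y - 1)² = 79 + 81 - 16 = 144
Divide through by 144 to get (x + 3)²/16 - (y - 1)²/9 = 1.
Hyperbola, center (-3, 1), transverse axis horizontal; a² = 16, b² = 9.
c² = a² + b² = 16 + 9 = 25, so c = 5.
Foci lie on the horizontal axis through the center: (h ± c, k).

(-8, 1) and (2, 1)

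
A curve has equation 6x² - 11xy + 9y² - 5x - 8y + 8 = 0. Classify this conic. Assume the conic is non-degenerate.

ellipse

A = 6, B = -11, C = 9.
Discriminant B² − 4AC = (-11)² − 4·6·9 = -95.
B² − 4AC < 0 ⇒ ellipse.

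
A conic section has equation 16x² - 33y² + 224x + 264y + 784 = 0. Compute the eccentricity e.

Group the x- and y-terms: 16(x² + 14x) -33(y² - 8y) = -784
Complete the square in x and y: 16(x + 7)² -33(y - 4)² = -784 + 784 - 528 = -528
Dividing both sides by -528: (y - 4)²/16 - (x + 7)²/33 = 1
Hyperbola, center (-7, 4), transverse axis vertical; a² = 16, b² = 33.
c² = a² + b² = 49, so c = 7.
e = c/a = 7/4.

e = 7/4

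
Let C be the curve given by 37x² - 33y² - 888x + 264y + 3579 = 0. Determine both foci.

37(x² - 24x) -33(y² - 8y) = -3579
Complete the square: 37(x - 12)² -33(y - 4)² = -3579 + 5328 - 528 = 1221
Dividing both sides by 1221: (x - 12)²/33 - (y - 4)²/37 = 1
Hyperbola, center (12, 4), transverse axis horizontal; a² = 33, b² = 37.
c² = a² + b² = 33 + 37 = 70, so c = √70.
Foci lie on the horizontal axis through the center: (h ± c, k).

(12 - √70, 4) and (12 + √70, 4)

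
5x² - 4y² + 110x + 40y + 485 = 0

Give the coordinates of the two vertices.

(-13, 5) and (-9, 5)

Collect terms: 5(x² + 22x) -4(y² - 10y) = -485
Completing the square gives 5(x + 11)² -4(y - 5)² = -485 + 605 - 100 = 20.
Divide through by 20 to get (x + 11)²/4 - (y - 5)²/5 = 1.
Hyperbola, center (-11, 5), transverse axis horizontal; a² = 4, b² = 5.
a = 2. Vertices at (h ± a, k).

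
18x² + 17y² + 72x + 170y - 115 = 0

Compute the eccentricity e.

18(x² + 4x) + 17(y² + 10y) = 115
Complete the square in x and y: 18(x + 2)² + 17(y + 5)² = 115 + 72 + 425 = 612
Dividing both sides by 612: (x + 2)²/34 + (y + 5)²/36 = 1
Ellipse, center (-2, -5), major axis vertical; a² = 36, b² = 34.
c² = a² - b² = 2, so c = √2.
e = c/a = √2/6.

e = √2/6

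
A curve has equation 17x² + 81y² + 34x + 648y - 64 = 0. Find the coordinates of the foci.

(-9, -4) and (7, -4)

Collect terms: 17(x² + 2x) + 81(y² + 8y) = 64
Completing the square gives 17(x + 1)² + 81(y + 4)² = 64 + 17 + 1296 = 1377.
Divide by 1377: (x + 1)²/81 + (y + 4)²/17 = 1
Ellipse, center (-1, -4), major axis horizontal; a² = 81, b² = 17.
c² = a² - b² = 81 - 17 = 64, so c = 8.
Foci lie on the horizontal axis through the center: (h ± c, k).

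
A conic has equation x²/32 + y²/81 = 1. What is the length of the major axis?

18

Center (0, 0). The larger denominator 81 sits under the y-term, so the major axis is vertical; a² = 81, b² = 32.
a² = 81 so a = 9; the major axis has length 2a = 18.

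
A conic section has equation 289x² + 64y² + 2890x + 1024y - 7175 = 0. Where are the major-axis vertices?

Group: 289(x² + 10x) + 64(y² + 16y) = 7175
289(x + 5)² + 64(y + 8)² = 7175 + 7225 + 4096 = 18496
Divide by 18496: (x + 5)²/64 + (y + 8)²/289 = 1
Ellipse, center (-5, -8), major axis vertical; a² = 289, b² = 64.
a = 17. Vertices at (h, k ± a).

(-5, -25) and (-5, 9)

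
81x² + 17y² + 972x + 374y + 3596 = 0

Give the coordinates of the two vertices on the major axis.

Rearranging, 81(x² + 12x) + 17(y² + 22y) = -3596.
81(x + 6)² + 17(y + 11)² = -3596 + 2916 + 2057 = 1377
Divide through by 1377 to get (x + 6)²/17 + (y + 11)²/81 = 1.
Ellipse, center (-6, -11), major axis vertical; a² = 81, b² = 17.
a = 9. Vertices at (h, k ± a).

(-6, -20) and (-6, -2)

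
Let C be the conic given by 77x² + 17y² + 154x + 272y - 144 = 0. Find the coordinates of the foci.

Group the x- and y-terms: 77(x² + 2x) + 17(y² + 16y) = 144
Complete the square in x and y: 77(x + 1)² + 17(y + 8)² = 144 + 77 + 1088 = 1309
Dividing both sides by 1309: (x + 1)²/17 + (y + 8)²/77 = 1
Ellipse, center (-1, -8), major axis vertical; a² = 77, b² = 17.
c² = a² - b² = 77 - 17 = 60, so c = 2√15.
Foci lie on the vertical axis through the center: (h, k ± c).

(-1, -8 - 2√15) and (-1, -8 + 2√15)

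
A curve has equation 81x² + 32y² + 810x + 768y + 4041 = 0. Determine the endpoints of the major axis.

(-5, -21) and (-5, -3)

Group the x- and y-terms: 81(x² + 10x) + 32(y² + 24y) = -4041
81(x + 5)² + 32(y + 12)² = -4041 + 2025 + 4608 = 2592
Divide through by 2592 to get (x + 5)²/32 + (y + 12)²/81 = 1.
Ellipse, center (-5, -12), major axis vertical; a² = 81, b² = 32.
a = 9. Vertices at (h, k ± a).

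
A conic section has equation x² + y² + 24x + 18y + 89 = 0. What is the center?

Collect terms: (x² + 24x) + (y² + 18y) = -89
(x + 12)² + (y + 9)² = -89 + 144 + 81 = 136
So (x + 12)² + (y + 9)² = 136.
Circle centered at (-12, -9) with r² = 136.

(-12, -9)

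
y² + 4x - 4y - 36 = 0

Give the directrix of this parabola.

x = 11

Only y is squared. Complete the square in y: (y - 2)² = -4(x - 10).
Vertex (10, 2); 4p = -4 so p = -1. Opens left.
Directrix is the vertical line x = h − p = 10 − (-1) = 11.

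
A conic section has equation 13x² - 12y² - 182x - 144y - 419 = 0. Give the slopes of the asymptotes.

Group: 13(x² - 14x) -12(y² + 12y) = 419
Complete the square in x and y: 13(x - 7)² -12(y + 6)² = 419 + 637 - 432 = 624
Divide through by 624 to get (x - 7)²/48 - (y + 6)²/52 = 1.
Hyperbola, center (7, -6), transverse axis horizontal; a² = 48, b² = 52.
For a horizontal hyperbola the asymptotes have slope ±b/a.
Here that is ±2√13/4√3 = ±√39/6.

√39/6 and -√39/6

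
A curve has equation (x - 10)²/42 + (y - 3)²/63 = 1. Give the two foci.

Center (10, 3). The larger denominator 63 sits under the y-term, so the major axis is vertical; a² = 63, b² = 42.
c² = a² - b² = 63 - 42 = 21, so c = √21.
Foci lie on the vertical axis through the center: (h, k ± c).

(10, 3 - √21) and (10, 3 + √21)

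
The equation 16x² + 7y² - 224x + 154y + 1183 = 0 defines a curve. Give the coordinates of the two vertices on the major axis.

Group: 16(x² - 14x) + 7(y² + 22y) = -1183
16(x - 7)² + 7(y + 11)² = -1183 + 784 + 847 = 448
Divide by 448: (x - 7)²/28 + (y + 11)²/64 = 1
Ellipse, center (7, -11), major axis vertical; a² = 64, b² = 28.
a = 8. Vertices at (h, k ± a).

(7, -19) and (7, -3)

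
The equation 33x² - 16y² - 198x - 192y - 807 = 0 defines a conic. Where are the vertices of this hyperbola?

Group: 33(x² - 6x) -16(y² + 12y) = 807
Completing the square gives 33(x - 3)² -16(y + 6)² = 807 + 297 - 576 = 528.
Divide by 528: (x - 3)²/16 - (y + 6)²/33 = 1
Hyperbola, center (3, -6), transverse axis horizontal; a² = 16, b² = 33.
a = 4. Vertices at (h ± a, k).

(-1, -6) and (7, -6)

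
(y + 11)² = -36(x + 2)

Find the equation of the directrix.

Vertex (-2, -11); 4p = -36 so p = -9. Opens left.
Directrix is the vertical line x = h − p = -2 − (-9) = 7.

x = 7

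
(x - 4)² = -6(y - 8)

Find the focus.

(4, 13/2)

Vertex (4, 8); 4p = -6 so p = -3/2. Opens down.
Focus is p units from the vertex along the axis: (h, k + p).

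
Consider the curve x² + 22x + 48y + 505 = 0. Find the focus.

Only x is squared. Complete the square in x: (x + 11)² = -48(y + 8).
Vertex (-11, -8); 4p = -48 so p = -12. Opens down.
Focus is p units from the vertex along the axis: (h, k + p).

(-11, -20)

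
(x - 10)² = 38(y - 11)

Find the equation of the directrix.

y = 3/2

Vertex (10, 11); 4p = 38 so p = 19/2. Opens up.
Directrix is the horizontal line y = k − p = 11 − (19/2) = 3/2.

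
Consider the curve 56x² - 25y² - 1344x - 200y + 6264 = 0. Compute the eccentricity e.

Group the x- and y-terms: 56(x² - 24x) -25(y² + 8y) = -6264
Complete the square in x and y: 56(x - 12)² -25(y + 4)² = -6264 + 8064 - 400 = 1400
Divide through by 1400 to get (x - 12)²/25 - (y + 4)²/56 = 1.
Hyperbola, center (12, -4), transverse axis horizontal; a² = 25, b² = 56.
c² = a² + b² = 81, so c = 9.
e = c/a = 9/5.

e = 9/5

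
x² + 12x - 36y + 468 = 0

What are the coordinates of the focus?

Only x is squared. Complete the square in x: (x + 6)² = 36(y - 12).
Vertex (-6, 12); 4p = 36 so p = 9. Opens up.
Focus is p units from the vertex along the axis: (h, k + p).

(-6, 21)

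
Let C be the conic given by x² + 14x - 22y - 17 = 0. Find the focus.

(-7, 5/2)

Only x is squared. Complete the square in x: (x + 7)² = 22(y + 3).
Vertex (-7, -3); 4p = 22 so p = 11/2. Opens up.
Focus is p units from the vertex along the axis: (h, k + p).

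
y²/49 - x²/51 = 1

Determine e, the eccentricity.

e = 10/7

Center (0, 0). The positive term is the y-term, so the transverse axis is vertical; a² = 49, b² = 51.
c² = a² + b² = 100, so c = 10.
e = c/a = 10/7.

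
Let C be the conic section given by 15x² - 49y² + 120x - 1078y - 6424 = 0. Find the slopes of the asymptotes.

Group: 15(x² + 8x) -49(y² + 22y) = 6424
Completing the square gives 15(x + 4)² -49(y + 11)² = 6424 + 240 - 5929 = 735.
Divide by 735: (x + 4)²/49 - (y + 11)²/15 = 1
Hyperbola, center (-4, -11), transverse axis horizontal; a² = 49, b² = 15.
For a horizontal hyperbola the asymptotes have slope ±b/a.
Here that is ±√15/7.

√15/7 and -√15/7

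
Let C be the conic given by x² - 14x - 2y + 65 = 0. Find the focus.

(7, 17/2)

Only x is squared. Complete the square in x: (x - 7)² = 2(y - 8).
Vertex (7, 8); 4p = 2 so p = 1/2. Opens up.
Focus is p units from the vertex along the axis: (h, k + p).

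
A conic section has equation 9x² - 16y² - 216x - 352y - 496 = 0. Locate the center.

(12, -11)

Group: 9(x² - 24x) -16(y² + 22y) = 496
Complete the square: 9(x - 12)² -16(y + 11)² = 496 + 1296 - 1936 = -144
Divide by -144: (y + 11)²/9 - (x - 12)²/16 = 1
Hyperbola with center (12, -11).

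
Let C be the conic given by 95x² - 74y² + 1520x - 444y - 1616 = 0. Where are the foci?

Rearranging, 95(x² + 16x) -74(y² + 6y) = 1616.
Complete the square: 95(x + 8)² -74(y + 3)² = 1616 + 6080 - 666 = 7030
Dividing both sides by 7030: (x + 8)²/74 - (y + 3)²/95 = 1
Hyperbola, center (-8, -3), transverse axis horizontal; a² = 74, b² = 95.
c² = a² + b² = 74 + 95 = 169, so c = 13.
Foci lie on the horizontal axis through the center: (h ± c, k).

(-21, -3) and (5, -3)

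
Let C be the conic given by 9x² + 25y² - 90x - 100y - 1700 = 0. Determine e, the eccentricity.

e = 4/5

9(x² - 10x) + 25(y² - 4y) = 1700
Complete the square in x and y: 9(x - 5)² + 25(y - 2)² = 1700 + 225 + 100 = 2025
Divide through by 2025 to get (x - 5)²/225 + (y - 2)²/81 = 1.
Ellipse, center (5, 2), major axis horizontal; a² = 225, b² = 81.
c² = a² - b² = 144, so c = 12.
e = c/a = 12/15 = 4/5.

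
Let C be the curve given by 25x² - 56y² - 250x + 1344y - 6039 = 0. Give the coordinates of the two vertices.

(5, 7) and (5, 17)

Group the x- and y-terms: 25(x² - 10x) -56(y² - 24y) = 6039
Completing the square gives 25(x - 5)² -56(y - 12)² = 6039 + 625 - 8064 = -1400.
Dividing both sides by -1400: (y - 12)²/25 - (x - 5)²/56 = 1
Hyperbola, center (5, 12), transverse axis vertical; a² = 25, b² = 56.
a = 5. Vertices at (h, k ± a).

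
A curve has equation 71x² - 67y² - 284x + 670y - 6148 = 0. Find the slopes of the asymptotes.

√4757/67 and -√4757/67

Group: 71(x² - 4x) -67(y² - 10y) = 6148
71(x - 2)² -67(y - 5)² = 6148 + 284 - 1675 = 4757
Divide through by 4757 to get (x - 2)²/67 - (y - 5)²/71 = 1.
Hyperbola, center (2, 5), transverse axis horizontal; a² = 67, b² = 71.
For a horizontal hyperbola the asymptotes have slope ±b/a.
Here that is ±√71/√67 = ±√4757/67.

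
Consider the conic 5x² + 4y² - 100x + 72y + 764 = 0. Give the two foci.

(10, -9 - √3) and (10, -9 + √3)

Group the x- and y-terms: 5(x² - 20x) + 4(y² + 18y) = -764
Complete the square in x and y: 5(x - 10)² + 4(y + 9)² = -764 + 500 + 324 = 60
Divide by 60: (x - 10)²/12 + (y + 9)²/15 = 1
Ellipse, center (10, -9), major axis vertical; a² = 15, b² = 12.
c² = a² - b² = 15 - 12 = 3, so c = √3.
Foci lie on the vertical axis through the center: (h, k ± c).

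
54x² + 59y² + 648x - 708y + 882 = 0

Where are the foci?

Rearranging, 54(x² + 12x) + 59(y² - 12y) = -882.
Completing the square gives 54(x + 6)² + 59(y - 6)² = -882 + 1944 + 2124 = 3186.
Dividing both sides by 3186: (x + 6)²/59 + (y - 6)²/54 = 1
Ellipse, center (-6, 6), major axis horizontal; a² = 59, b² = 54.
c² = a² - b² = 59 - 54 = 5, so c = √5.
Foci lie on the horizontal axis through the center: (h ± c, k).

(-6 - √5, 6) and (-6 + √5, 6)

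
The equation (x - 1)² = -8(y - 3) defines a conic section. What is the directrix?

Vertex (1, 3); 4p = -8 so p = -2. Opens down.
Directrix is the horizontal line y = k − p = 3 − (-2) = 5.

y = 5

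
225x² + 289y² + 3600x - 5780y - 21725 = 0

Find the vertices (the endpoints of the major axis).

Group: 225(x² + 16x) + 289(y² - 20y) = 21725
Complete the square: 225(x + 8)² + 289(y - 10)² = 21725 + 14400 + 28900 = 65025
Divide through by 65025 to get (x + 8)²/289 + (y - 10)²/225 = 1.
Ellipse, center (-8, 10), major axis horizontal; a² = 289, b² = 225.
a = 17. Vertices at (h ± a, k).

(-25, 10) and (9, 10)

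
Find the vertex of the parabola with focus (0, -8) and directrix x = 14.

(7, -8)

The vertex is the midpoint between the focus and the directrix along the axis of symmetry.
Axis is horizontal (directrix is vertical). Vertex x-coordinate = (0 + 14)/2 = 7; y-coordinate = -8.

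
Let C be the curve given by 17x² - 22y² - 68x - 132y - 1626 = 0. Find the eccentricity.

Rearranging, 17(x² - 4x) -22(y² + 6y) = 1626.
Complete the square in x and y: 17(x - 2)² -22(y + 3)² = 1626 + 68 - 198 = 1496
Divide through by 1496 to get (x - 2)²/88 - (y + 3)²/68 = 1.
Hyperbola, center (2, -3), transverse axis horizontal; a² = 88, b² = 68.
c² = a² + b² = 156, so c = 2√39.
e = c/a = 2√39/2√22 = √858/22.

e = √858/22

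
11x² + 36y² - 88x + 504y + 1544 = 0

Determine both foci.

(-1, -7) and (9, -7)

Group the x- and y-terms: 11(x² - 8x) + 36(y² + 14y) = -1544
11(x - 4)² + 36(y + 7)² = -1544 + 176 + 1764 = 396
Divide by 396: (x - 4)²/36 + (y + 7)²/11 = 1
Ellipse, center (4, -7), major axis horizontal; a² = 36, b² = 11.
c² = a² - b² = 36 - 11 = 25, so c = 5.
Foci lie on the horizontal axis through the center: (h ± c, k).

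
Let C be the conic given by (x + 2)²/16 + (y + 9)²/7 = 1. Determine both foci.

Center (-2, -9). The larger denominator 16 sits under the x-term, so the major axis is horizontal; a² = 16, b² = 7.
c² = a² - b² = 16 - 7 = 9, so c = 3.
Foci lie on the horizontal axis through the center: (h ± c, k).

(-5, -9) and (1, -9)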